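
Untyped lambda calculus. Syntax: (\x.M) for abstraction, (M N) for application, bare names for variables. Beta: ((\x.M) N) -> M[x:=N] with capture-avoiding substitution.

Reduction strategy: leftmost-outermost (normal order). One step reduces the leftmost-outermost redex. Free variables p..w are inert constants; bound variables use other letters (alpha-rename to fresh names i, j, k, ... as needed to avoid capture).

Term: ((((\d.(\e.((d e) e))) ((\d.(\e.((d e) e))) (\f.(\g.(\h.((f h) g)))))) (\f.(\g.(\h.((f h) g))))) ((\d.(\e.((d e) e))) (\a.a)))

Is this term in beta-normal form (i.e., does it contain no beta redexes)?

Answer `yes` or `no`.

Answer: no

Derivation:
Term: ((((\d.(\e.((d e) e))) ((\d.(\e.((d e) e))) (\f.(\g.(\h.((f h) g)))))) (\f.(\g.(\h.((f h) g))))) ((\d.(\e.((d e) e))) (\a.a)))
Found 3 beta redex(es).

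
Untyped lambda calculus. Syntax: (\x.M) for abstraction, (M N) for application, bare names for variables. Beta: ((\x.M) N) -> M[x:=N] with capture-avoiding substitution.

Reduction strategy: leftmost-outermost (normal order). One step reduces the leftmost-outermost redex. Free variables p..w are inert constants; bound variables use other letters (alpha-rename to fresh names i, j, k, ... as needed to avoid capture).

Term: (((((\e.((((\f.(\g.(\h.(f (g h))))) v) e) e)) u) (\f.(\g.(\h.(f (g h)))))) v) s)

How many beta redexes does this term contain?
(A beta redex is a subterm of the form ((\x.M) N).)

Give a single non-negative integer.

Term: (((((\e.((((\f.(\g.(\h.(f (g h))))) v) e) e)) u) (\f.(\g.(\h.(f (g h)))))) v) s)
  Redex: ((\e.((((\f.(\g.(\h.(f (g h))))) v) e) e)) u)
  Redex: ((\f.(\g.(\h.(f (g h))))) v)
Total redexes: 2

Answer: 2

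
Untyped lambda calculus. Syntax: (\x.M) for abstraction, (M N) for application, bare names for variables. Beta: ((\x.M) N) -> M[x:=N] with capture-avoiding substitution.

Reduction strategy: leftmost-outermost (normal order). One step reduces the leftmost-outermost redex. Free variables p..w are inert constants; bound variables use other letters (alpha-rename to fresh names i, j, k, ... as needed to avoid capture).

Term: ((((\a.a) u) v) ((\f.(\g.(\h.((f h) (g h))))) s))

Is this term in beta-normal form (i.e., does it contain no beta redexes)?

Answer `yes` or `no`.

Term: ((((\a.a) u) v) ((\f.(\g.(\h.((f h) (g h))))) s))
Found 2 beta redex(es).

Answer: no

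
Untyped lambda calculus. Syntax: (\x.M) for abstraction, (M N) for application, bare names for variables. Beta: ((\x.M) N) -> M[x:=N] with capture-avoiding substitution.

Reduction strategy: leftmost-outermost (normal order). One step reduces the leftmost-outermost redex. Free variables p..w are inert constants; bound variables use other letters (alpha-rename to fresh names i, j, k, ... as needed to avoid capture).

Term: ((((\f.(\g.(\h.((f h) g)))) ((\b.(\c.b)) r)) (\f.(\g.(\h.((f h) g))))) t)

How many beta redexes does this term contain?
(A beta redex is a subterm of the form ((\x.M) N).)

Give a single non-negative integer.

Term: ((((\f.(\g.(\h.((f h) g)))) ((\b.(\c.b)) r)) (\f.(\g.(\h.((f h) g))))) t)
  Redex: ((\f.(\g.(\h.((f h) g)))) ((\b.(\c.b)) r))
  Redex: ((\b.(\c.b)) r)
Total redexes: 2

Answer: 2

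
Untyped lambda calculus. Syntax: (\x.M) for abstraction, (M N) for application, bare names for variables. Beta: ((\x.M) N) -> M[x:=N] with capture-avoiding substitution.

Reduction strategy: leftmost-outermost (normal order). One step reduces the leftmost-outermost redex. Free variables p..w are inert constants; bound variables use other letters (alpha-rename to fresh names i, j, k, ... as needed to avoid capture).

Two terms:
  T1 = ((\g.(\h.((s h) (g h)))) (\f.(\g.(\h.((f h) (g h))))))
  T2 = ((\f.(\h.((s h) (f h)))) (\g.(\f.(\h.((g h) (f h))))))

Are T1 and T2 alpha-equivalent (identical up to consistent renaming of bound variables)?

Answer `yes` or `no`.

Answer: yes

Derivation:
Term 1: ((\g.(\h.((s h) (g h)))) (\f.(\g.(\h.((f h) (g h))))))
Term 2: ((\f.(\h.((s h) (f h)))) (\g.(\f.(\h.((g h) (f h))))))
Alpha-equivalence: compare structure up to binder renaming.
Result: True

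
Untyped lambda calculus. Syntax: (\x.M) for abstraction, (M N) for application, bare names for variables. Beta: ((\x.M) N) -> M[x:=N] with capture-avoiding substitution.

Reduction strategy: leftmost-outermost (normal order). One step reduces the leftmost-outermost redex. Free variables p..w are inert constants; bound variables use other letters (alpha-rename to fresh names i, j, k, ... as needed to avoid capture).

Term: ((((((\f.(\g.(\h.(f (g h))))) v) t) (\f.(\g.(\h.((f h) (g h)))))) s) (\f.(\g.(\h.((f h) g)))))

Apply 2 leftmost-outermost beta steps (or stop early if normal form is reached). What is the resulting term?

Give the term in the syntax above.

Answer: ((((\h.(v (t h))) (\f.(\g.(\h.((f h) (g h)))))) s) (\f.(\g.(\h.((f h) g)))))

Derivation:
Step 0: ((((((\f.(\g.(\h.(f (g h))))) v) t) (\f.(\g.(\h.((f h) (g h)))))) s) (\f.(\g.(\h.((f h) g)))))
Step 1: (((((\g.(\h.(v (g h)))) t) (\f.(\g.(\h.((f h) (g h)))))) s) (\f.(\g.(\h.((f h) g)))))
Step 2: ((((\h.(v (t h))) (\f.(\g.(\h.((f h) (g h)))))) s) (\f.(\g.(\h.((f h) g)))))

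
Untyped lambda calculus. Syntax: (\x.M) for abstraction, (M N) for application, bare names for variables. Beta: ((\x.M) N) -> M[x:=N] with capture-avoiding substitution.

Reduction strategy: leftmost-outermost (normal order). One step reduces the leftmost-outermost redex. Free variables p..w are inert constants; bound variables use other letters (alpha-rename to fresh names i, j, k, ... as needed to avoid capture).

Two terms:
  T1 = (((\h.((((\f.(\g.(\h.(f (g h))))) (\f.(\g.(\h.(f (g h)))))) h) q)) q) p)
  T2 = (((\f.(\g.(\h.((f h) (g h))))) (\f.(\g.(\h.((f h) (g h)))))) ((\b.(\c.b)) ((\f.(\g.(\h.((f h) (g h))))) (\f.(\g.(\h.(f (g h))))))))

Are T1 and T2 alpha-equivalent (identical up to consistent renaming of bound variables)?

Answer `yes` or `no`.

Term 1: (((\h.((((\f.(\g.(\h.(f (g h))))) (\f.(\g.(\h.(f (g h)))))) h) q)) q) p)
Term 2: (((\f.(\g.(\h.((f h) (g h))))) (\f.(\g.(\h.((f h) (g h)))))) ((\b.(\c.b)) ((\f.(\g.(\h.((f h) (g h))))) (\f.(\g.(\h.(f (g h))))))))
Alpha-equivalence: compare structure up to binder renaming.
Result: False

Answer: no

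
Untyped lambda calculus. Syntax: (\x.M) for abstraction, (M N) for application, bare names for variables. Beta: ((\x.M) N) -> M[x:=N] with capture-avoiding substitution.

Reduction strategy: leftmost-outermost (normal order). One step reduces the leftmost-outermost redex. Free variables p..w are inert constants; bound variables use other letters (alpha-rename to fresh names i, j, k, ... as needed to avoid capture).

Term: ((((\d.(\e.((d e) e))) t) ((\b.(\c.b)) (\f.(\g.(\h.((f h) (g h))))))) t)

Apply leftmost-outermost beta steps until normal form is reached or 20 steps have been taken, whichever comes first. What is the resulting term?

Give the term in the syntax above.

Step 0: ((((\d.(\e.((d e) e))) t) ((\b.(\c.b)) (\f.(\g.(\h.((f h) (g h))))))) t)
Step 1: (((\e.((t e) e)) ((\b.(\c.b)) (\f.(\g.(\h.((f h) (g h))))))) t)
Step 2: (((t ((\b.(\c.b)) (\f.(\g.(\h.((f h) (g h))))))) ((\b.(\c.b)) (\f.(\g.(\h.((f h) (g h))))))) t)
Step 3: (((t (\c.(\f.(\g.(\h.((f h) (g h))))))) ((\b.(\c.b)) (\f.(\g.(\h.((f h) (g h))))))) t)
Step 4: (((t (\c.(\f.(\g.(\h.((f h) (g h))))))) (\c.(\f.(\g.(\h.((f h) (g h))))))) t)

Answer: (((t (\c.(\f.(\g.(\h.((f h) (g h))))))) (\c.(\f.(\g.(\h.((f h) (g h))))))) t)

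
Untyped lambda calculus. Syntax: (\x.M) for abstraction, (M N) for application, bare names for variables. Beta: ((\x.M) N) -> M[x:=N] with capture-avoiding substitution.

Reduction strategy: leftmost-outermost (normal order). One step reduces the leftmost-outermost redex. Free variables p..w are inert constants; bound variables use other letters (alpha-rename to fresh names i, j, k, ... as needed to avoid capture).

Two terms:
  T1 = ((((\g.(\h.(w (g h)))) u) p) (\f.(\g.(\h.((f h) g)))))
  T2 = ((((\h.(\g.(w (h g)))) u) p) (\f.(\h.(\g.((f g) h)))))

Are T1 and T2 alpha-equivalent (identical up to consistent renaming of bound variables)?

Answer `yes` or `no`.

Answer: yes

Derivation:
Term 1: ((((\g.(\h.(w (g h)))) u) p) (\f.(\g.(\h.((f h) g)))))
Term 2: ((((\h.(\g.(w (h g)))) u) p) (\f.(\h.(\g.((f g) h)))))
Alpha-equivalence: compare structure up to binder renaming.
Result: True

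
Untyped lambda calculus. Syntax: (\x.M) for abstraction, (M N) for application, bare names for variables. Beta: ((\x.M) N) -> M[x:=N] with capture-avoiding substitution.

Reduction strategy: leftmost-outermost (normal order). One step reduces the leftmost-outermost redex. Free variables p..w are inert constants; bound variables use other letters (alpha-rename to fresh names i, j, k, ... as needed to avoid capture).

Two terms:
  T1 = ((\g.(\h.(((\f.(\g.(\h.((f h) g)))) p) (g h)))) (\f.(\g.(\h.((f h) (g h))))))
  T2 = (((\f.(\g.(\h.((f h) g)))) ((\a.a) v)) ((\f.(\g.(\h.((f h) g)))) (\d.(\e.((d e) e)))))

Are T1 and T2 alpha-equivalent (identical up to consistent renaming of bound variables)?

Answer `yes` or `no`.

Answer: no

Derivation:
Term 1: ((\g.(\h.(((\f.(\g.(\h.((f h) g)))) p) (g h)))) (\f.(\g.(\h.((f h) (g h))))))
Term 2: (((\f.(\g.(\h.((f h) g)))) ((\a.a) v)) ((\f.(\g.(\h.((f h) g)))) (\d.(\e.((d e) e)))))
Alpha-equivalence: compare structure up to binder renaming.
Result: False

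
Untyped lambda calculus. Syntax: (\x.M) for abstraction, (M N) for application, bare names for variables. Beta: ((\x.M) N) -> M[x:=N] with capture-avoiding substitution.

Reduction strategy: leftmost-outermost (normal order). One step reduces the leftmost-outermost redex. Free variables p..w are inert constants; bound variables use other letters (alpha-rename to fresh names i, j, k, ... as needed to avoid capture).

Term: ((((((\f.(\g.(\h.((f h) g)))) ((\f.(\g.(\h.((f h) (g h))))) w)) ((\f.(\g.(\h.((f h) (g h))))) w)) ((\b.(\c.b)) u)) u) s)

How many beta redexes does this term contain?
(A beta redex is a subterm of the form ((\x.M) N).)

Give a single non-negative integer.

Term: ((((((\f.(\g.(\h.((f h) g)))) ((\f.(\g.(\h.((f h) (g h))))) w)) ((\f.(\g.(\h.((f h) (g h))))) w)) ((\b.(\c.b)) u)) u) s)
  Redex: ((\f.(\g.(\h.((f h) g)))) ((\f.(\g.(\h.((f h) (g h))))) w))
  Redex: ((\f.(\g.(\h.((f h) (g h))))) w)
  Redex: ((\f.(\g.(\h.((f h) (g h))))) w)
  Redex: ((\b.(\c.b)) u)
Total redexes: 4

Answer: 4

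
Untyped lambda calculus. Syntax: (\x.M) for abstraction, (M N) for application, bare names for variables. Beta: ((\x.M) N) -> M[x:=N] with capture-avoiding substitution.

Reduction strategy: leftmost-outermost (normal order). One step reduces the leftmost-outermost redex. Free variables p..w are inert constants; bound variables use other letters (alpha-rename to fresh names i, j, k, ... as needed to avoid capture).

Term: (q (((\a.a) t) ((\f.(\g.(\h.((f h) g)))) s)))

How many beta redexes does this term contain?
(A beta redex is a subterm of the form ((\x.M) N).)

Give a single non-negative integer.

Answer: 2

Derivation:
Term: (q (((\a.a) t) ((\f.(\g.(\h.((f h) g)))) s)))
  Redex: ((\a.a) t)
  Redex: ((\f.(\g.(\h.((f h) g)))) s)
Total redexes: 2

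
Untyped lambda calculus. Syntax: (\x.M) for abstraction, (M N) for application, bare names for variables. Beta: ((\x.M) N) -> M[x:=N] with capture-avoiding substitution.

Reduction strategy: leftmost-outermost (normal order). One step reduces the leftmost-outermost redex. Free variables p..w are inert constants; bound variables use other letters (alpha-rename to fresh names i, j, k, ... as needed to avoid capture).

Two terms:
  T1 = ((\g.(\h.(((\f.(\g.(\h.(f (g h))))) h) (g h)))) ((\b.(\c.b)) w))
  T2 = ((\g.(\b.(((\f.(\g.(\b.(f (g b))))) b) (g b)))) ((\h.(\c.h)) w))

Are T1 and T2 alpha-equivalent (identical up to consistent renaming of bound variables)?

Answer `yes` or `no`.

Answer: yes

Derivation:
Term 1: ((\g.(\h.(((\f.(\g.(\h.(f (g h))))) h) (g h)))) ((\b.(\c.b)) w))
Term 2: ((\g.(\b.(((\f.(\g.(\b.(f (g b))))) b) (g b)))) ((\h.(\c.h)) w))
Alpha-equivalence: compare structure up to binder renaming.
Result: True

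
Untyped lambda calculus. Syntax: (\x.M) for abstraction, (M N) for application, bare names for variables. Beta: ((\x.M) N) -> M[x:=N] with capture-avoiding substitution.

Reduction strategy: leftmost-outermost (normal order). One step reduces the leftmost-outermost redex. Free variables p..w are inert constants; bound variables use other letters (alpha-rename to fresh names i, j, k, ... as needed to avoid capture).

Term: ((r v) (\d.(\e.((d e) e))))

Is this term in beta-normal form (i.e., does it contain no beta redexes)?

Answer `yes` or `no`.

Answer: yes

Derivation:
Term: ((r v) (\d.(\e.((d e) e))))
No beta redexes found.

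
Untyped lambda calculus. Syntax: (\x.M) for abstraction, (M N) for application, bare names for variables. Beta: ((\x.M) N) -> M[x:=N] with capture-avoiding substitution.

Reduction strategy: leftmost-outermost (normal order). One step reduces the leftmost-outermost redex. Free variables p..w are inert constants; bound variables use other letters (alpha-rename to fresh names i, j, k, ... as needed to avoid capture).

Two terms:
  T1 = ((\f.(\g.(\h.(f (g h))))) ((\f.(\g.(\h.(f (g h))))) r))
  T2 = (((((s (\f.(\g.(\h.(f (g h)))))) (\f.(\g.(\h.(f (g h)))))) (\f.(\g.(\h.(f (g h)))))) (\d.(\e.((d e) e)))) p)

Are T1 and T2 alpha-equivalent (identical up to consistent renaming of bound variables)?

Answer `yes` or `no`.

Answer: no

Derivation:
Term 1: ((\f.(\g.(\h.(f (g h))))) ((\f.(\g.(\h.(f (g h))))) r))
Term 2: (((((s (\f.(\g.(\h.(f (g h)))))) (\f.(\g.(\h.(f (g h)))))) (\f.(\g.(\h.(f (g h)))))) (\d.(\e.((d e) e)))) p)
Alpha-equivalence: compare structure up to binder renaming.
Result: False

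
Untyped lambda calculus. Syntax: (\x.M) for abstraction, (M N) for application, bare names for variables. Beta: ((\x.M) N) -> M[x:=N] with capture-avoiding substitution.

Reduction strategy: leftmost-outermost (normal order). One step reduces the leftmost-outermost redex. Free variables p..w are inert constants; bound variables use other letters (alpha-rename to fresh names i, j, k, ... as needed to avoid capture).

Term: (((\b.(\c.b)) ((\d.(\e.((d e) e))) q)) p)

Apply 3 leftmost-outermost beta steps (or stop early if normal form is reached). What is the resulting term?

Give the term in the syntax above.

Answer: (\e.((q e) e))

Derivation:
Step 0: (((\b.(\c.b)) ((\d.(\e.((d e) e))) q)) p)
Step 1: ((\c.((\d.(\e.((d e) e))) q)) p)
Step 2: ((\d.(\e.((d e) e))) q)
Step 3: (\e.((q e) e))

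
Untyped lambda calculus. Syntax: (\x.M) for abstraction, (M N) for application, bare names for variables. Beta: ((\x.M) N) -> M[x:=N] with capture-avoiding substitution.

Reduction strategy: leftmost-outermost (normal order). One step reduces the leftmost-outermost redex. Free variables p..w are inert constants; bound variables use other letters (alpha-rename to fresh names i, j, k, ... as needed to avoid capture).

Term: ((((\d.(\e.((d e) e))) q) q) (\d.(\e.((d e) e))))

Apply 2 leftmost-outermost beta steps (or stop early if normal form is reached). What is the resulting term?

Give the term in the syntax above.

Answer: (((q q) q) (\d.(\e.((d e) e))))

Derivation:
Step 0: ((((\d.(\e.((d e) e))) q) q) (\d.(\e.((d e) e))))
Step 1: (((\e.((q e) e)) q) (\d.(\e.((d e) e))))
Step 2: (((q q) q) (\d.(\e.((d e) e))))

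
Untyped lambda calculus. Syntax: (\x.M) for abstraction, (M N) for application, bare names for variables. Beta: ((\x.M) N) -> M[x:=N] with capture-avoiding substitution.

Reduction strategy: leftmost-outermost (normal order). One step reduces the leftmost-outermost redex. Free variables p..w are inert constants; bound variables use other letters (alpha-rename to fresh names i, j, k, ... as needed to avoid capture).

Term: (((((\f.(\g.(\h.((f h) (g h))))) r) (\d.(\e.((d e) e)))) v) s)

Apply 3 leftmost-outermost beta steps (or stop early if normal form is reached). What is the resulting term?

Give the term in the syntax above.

Answer: (((r v) ((\d.(\e.((d e) e))) v)) s)

Derivation:
Step 0: (((((\f.(\g.(\h.((f h) (g h))))) r) (\d.(\e.((d e) e)))) v) s)
Step 1: ((((\g.(\h.((r h) (g h)))) (\d.(\e.((d e) e)))) v) s)
Step 2: (((\h.((r h) ((\d.(\e.((d e) e))) h))) v) s)
Step 3: (((r v) ((\d.(\e.((d e) e))) v)) s)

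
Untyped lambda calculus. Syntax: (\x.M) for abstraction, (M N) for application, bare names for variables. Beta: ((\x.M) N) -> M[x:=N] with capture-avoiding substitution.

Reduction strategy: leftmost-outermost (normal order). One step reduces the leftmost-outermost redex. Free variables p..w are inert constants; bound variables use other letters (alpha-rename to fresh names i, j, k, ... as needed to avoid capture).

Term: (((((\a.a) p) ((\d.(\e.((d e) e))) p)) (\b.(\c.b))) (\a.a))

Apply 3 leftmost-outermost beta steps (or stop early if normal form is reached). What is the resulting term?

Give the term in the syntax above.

Step 0: (((((\a.a) p) ((\d.(\e.((d e) e))) p)) (\b.(\c.b))) (\a.a))
Step 1: (((p ((\d.(\e.((d e) e))) p)) (\b.(\c.b))) (\a.a))
Step 2: (((p (\e.((p e) e))) (\b.(\c.b))) (\a.a))
Step 3: (normal form reached)

Answer: (((p (\e.((p e) e))) (\b.(\c.b))) (\a.a))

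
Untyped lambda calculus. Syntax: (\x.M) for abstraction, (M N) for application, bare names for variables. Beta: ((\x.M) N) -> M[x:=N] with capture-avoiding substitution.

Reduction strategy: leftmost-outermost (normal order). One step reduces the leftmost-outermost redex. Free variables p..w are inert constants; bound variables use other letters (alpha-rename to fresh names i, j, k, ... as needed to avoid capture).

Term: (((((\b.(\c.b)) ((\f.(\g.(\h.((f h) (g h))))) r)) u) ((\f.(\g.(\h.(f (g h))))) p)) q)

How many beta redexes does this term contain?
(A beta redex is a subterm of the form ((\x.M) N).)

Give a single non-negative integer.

Term: (((((\b.(\c.b)) ((\f.(\g.(\h.((f h) (g h))))) r)) u) ((\f.(\g.(\h.(f (g h))))) p)) q)
  Redex: ((\b.(\c.b)) ((\f.(\g.(\h.((f h) (g h))))) r))
  Redex: ((\f.(\g.(\h.((f h) (g h))))) r)
  Redex: ((\f.(\g.(\h.(f (g h))))) p)
Total redexes: 3

Answer: 3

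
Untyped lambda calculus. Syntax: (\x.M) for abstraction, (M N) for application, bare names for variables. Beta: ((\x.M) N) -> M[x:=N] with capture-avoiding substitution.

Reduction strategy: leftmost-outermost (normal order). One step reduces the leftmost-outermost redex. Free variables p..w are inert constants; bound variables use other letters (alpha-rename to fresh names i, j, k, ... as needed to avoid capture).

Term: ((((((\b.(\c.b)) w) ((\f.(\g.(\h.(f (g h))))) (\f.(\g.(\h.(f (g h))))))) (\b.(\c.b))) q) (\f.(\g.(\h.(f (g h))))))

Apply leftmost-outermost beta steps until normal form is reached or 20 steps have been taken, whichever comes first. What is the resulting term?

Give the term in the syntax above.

Answer: (((w (\b.(\c.b))) q) (\f.(\g.(\h.(f (g h))))))

Derivation:
Step 0: ((((((\b.(\c.b)) w) ((\f.(\g.(\h.(f (g h))))) (\f.(\g.(\h.(f (g h))))))) (\b.(\c.b))) q) (\f.(\g.(\h.(f (g h))))))
Step 1: (((((\c.w) ((\f.(\g.(\h.(f (g h))))) (\f.(\g.(\h.(f (g h))))))) (\b.(\c.b))) q) (\f.(\g.(\h.(f (g h))))))
Step 2: (((w (\b.(\c.b))) q) (\f.(\g.(\h.(f (g h))))))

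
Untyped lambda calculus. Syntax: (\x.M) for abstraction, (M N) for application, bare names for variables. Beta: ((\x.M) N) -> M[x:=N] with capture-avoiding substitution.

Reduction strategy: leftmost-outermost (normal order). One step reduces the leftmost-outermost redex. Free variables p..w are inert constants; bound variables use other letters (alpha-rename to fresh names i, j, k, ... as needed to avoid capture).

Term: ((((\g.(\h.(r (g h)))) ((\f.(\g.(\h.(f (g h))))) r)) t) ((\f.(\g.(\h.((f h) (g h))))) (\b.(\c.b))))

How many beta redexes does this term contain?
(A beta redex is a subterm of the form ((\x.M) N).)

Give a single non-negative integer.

Term: ((((\g.(\h.(r (g h)))) ((\f.(\g.(\h.(f (g h))))) r)) t) ((\f.(\g.(\h.((f h) (g h))))) (\b.(\c.b))))
  Redex: ((\g.(\h.(r (g h)))) ((\f.(\g.(\h.(f (g h))))) r))
  Redex: ((\f.(\g.(\h.(f (g h))))) r)
  Redex: ((\f.(\g.(\h.((f h) (g h))))) (\b.(\c.b)))
Total redexes: 3

Answer: 3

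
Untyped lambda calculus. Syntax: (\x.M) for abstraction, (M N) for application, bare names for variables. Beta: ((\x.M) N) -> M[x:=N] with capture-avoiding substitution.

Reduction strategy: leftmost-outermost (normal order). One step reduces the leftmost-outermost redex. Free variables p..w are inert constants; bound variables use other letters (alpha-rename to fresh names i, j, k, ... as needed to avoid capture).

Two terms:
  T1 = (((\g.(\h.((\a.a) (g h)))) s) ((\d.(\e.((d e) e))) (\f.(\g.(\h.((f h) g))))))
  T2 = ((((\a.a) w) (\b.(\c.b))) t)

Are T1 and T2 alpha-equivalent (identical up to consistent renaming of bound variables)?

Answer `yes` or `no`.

Term 1: (((\g.(\h.((\a.a) (g h)))) s) ((\d.(\e.((d e) e))) (\f.(\g.(\h.((f h) g))))))
Term 2: ((((\a.a) w) (\b.(\c.b))) t)
Alpha-equivalence: compare structure up to binder renaming.
Result: False

Answer: no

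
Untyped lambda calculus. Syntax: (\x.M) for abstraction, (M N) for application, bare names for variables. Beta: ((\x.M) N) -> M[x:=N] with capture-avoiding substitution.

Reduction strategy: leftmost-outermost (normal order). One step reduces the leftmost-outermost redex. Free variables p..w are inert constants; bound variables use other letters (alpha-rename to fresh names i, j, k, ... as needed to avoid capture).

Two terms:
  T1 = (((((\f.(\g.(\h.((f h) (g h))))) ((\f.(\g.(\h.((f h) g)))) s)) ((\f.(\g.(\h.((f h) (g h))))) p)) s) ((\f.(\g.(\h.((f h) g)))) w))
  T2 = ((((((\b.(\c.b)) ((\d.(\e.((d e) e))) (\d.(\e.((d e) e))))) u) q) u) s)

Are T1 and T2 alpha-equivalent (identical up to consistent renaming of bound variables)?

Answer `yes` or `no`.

Term 1: (((((\f.(\g.(\h.((f h) (g h))))) ((\f.(\g.(\h.((f h) g)))) s)) ((\f.(\g.(\h.((f h) (g h))))) p)) s) ((\f.(\g.(\h.((f h) g)))) w))
Term 2: ((((((\b.(\c.b)) ((\d.(\e.((d e) e))) (\d.(\e.((d e) e))))) u) q) u) s)
Alpha-equivalence: compare structure up to binder renaming.
Result: False

Answer: no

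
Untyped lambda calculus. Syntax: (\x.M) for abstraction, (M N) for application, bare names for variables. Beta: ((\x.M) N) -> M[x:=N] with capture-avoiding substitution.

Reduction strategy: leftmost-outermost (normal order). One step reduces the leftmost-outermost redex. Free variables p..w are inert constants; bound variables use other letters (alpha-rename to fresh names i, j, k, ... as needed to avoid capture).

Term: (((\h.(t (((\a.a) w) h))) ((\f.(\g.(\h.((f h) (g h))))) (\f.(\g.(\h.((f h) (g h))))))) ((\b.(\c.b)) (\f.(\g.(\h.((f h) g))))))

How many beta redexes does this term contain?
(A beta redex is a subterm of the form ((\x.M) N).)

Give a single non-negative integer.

Answer: 4

Derivation:
Term: (((\h.(t (((\a.a) w) h))) ((\f.(\g.(\h.((f h) (g h))))) (\f.(\g.(\h.((f h) (g h))))))) ((\b.(\c.b)) (\f.(\g.(\h.((f h) g))))))
  Redex: ((\h.(t (((\a.a) w) h))) ((\f.(\g.(\h.((f h) (g h))))) (\f.(\g.(\h.((f h) (g h)))))))
  Redex: ((\a.a) w)
  Redex: ((\f.(\g.(\h.((f h) (g h))))) (\f.(\g.(\h.((f h) (g h))))))
  Redex: ((\b.(\c.b)) (\f.(\g.(\h.((f h) g)))))
Total redexes: 4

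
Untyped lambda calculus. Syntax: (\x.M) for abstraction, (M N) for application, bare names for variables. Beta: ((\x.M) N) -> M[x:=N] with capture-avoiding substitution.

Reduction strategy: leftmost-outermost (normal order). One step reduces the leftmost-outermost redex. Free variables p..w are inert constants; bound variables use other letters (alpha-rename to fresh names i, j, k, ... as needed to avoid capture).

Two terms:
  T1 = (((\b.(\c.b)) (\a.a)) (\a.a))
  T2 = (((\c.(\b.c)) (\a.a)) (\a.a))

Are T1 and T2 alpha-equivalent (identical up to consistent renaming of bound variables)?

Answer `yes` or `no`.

Answer: yes

Derivation:
Term 1: (((\b.(\c.b)) (\a.a)) (\a.a))
Term 2: (((\c.(\b.c)) (\a.a)) (\a.a))
Alpha-equivalence: compare structure up to binder renaming.
Result: True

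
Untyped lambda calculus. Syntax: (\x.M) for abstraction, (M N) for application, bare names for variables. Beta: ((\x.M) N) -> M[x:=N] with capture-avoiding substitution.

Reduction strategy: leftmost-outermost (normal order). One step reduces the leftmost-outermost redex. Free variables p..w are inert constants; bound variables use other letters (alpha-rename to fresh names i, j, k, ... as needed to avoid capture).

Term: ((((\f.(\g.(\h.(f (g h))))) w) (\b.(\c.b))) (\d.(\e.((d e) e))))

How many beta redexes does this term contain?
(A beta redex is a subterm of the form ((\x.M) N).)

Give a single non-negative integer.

Term: ((((\f.(\g.(\h.(f (g h))))) w) (\b.(\c.b))) (\d.(\e.((d e) e))))
  Redex: ((\f.(\g.(\h.(f (g h))))) w)
Total redexes: 1

Answer: 1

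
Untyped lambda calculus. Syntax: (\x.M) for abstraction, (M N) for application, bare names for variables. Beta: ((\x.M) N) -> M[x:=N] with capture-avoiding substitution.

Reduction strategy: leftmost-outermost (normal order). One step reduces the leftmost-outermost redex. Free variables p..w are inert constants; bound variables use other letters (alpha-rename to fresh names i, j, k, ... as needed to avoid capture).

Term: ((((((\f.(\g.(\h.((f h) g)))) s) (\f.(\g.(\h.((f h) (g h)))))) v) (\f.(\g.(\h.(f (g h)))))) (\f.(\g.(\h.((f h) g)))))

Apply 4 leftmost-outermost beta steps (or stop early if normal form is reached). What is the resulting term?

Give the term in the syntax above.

Step 0: ((((((\f.(\g.(\h.((f h) g)))) s) (\f.(\g.(\h.((f h) (g h)))))) v) (\f.(\g.(\h.(f (g h)))))) (\f.(\g.(\h.((f h) g)))))
Step 1: (((((\g.(\h.((s h) g))) (\f.(\g.(\h.((f h) (g h)))))) v) (\f.(\g.(\h.(f (g h)))))) (\f.(\g.(\h.((f h) g)))))
Step 2: ((((\h.((s h) (\f.(\g.(\h.((f h) (g h))))))) v) (\f.(\g.(\h.(f (g h)))))) (\f.(\g.(\h.((f h) g)))))
Step 3: ((((s v) (\f.(\g.(\h.((f h) (g h)))))) (\f.(\g.(\h.(f (g h)))))) (\f.(\g.(\h.((f h) g)))))
Step 4: (normal form reached)

Answer: ((((s v) (\f.(\g.(\h.((f h) (g h)))))) (\f.(\g.(\h.(f (g h)))))) (\f.(\g.(\h.((f h) g)))))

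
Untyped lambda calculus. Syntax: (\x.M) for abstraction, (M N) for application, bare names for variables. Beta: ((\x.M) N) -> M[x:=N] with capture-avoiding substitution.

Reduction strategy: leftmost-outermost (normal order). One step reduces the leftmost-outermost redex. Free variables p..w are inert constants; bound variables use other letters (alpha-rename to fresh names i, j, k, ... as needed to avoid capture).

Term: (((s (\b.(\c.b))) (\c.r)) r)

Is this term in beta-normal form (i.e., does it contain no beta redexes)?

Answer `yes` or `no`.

Answer: yes

Derivation:
Term: (((s (\b.(\c.b))) (\c.r)) r)
No beta redexes found.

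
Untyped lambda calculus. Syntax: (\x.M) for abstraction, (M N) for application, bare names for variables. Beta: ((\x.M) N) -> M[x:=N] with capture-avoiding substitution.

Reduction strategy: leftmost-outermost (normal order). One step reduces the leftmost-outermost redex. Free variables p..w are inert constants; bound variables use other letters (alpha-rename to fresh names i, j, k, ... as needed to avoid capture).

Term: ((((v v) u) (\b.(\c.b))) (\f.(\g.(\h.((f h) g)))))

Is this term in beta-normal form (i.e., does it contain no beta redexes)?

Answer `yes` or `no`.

Term: ((((v v) u) (\b.(\c.b))) (\f.(\g.(\h.((f h) g)))))
No beta redexes found.

Answer: yes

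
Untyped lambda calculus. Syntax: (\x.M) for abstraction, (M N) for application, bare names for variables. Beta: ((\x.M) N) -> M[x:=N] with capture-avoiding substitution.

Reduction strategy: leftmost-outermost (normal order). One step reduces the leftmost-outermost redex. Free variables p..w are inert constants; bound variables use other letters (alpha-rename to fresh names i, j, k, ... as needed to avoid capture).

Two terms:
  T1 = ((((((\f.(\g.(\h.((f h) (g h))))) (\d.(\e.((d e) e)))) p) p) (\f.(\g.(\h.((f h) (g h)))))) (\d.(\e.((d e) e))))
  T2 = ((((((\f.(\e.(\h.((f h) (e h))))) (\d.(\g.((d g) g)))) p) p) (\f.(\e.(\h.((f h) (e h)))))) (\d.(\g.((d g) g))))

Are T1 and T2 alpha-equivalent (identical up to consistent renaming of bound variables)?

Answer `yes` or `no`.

Term 1: ((((((\f.(\g.(\h.((f h) (g h))))) (\d.(\e.((d e) e)))) p) p) (\f.(\g.(\h.((f h) (g h)))))) (\d.(\e.((d e) e))))
Term 2: ((((((\f.(\e.(\h.((f h) (e h))))) (\d.(\g.((d g) g)))) p) p) (\f.(\e.(\h.((f h) (e h)))))) (\d.(\g.((d g) g))))
Alpha-equivalence: compare structure up to binder renaming.
Result: True

Answer: yes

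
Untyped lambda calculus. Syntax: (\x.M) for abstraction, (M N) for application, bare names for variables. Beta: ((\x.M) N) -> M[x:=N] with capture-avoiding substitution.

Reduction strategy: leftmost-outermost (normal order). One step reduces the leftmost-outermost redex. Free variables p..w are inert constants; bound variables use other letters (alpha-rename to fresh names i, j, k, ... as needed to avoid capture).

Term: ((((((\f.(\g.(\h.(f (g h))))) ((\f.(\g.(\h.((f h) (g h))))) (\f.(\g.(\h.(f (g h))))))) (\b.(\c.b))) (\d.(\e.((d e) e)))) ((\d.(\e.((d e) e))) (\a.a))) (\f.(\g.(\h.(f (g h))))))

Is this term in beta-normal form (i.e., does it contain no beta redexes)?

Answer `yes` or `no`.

Term: ((((((\f.(\g.(\h.(f (g h))))) ((\f.(\g.(\h.((f h) (g h))))) (\f.(\g.(\h.(f (g h))))))) (\b.(\c.b))) (\d.(\e.((d e) e)))) ((\d.(\e.((d e) e))) (\a.a))) (\f.(\g.(\h.(f (g h))))))
Found 3 beta redex(es).

Answer: no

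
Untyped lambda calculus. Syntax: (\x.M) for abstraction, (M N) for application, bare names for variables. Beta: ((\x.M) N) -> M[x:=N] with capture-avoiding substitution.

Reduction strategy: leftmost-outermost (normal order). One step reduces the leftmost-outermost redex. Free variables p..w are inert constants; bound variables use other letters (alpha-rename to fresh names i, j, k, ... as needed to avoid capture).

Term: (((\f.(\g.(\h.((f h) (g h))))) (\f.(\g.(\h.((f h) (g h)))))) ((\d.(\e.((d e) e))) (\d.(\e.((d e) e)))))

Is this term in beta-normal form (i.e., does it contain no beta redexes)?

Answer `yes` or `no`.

Answer: no

Derivation:
Term: (((\f.(\g.(\h.((f h) (g h))))) (\f.(\g.(\h.((f h) (g h)))))) ((\d.(\e.((d e) e))) (\d.(\e.((d e) e)))))
Found 2 beta redex(es).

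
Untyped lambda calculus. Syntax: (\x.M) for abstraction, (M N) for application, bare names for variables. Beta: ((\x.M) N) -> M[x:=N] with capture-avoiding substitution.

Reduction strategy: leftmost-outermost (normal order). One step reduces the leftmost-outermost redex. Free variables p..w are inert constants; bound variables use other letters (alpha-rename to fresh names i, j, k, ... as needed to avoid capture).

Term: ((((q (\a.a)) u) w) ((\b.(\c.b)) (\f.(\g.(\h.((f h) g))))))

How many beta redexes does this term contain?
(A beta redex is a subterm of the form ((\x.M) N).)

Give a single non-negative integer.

Term: ((((q (\a.a)) u) w) ((\b.(\c.b)) (\f.(\g.(\h.((f h) g))))))
  Redex: ((\b.(\c.b)) (\f.(\g.(\h.((f h) g)))))
Total redexes: 1

Answer: 1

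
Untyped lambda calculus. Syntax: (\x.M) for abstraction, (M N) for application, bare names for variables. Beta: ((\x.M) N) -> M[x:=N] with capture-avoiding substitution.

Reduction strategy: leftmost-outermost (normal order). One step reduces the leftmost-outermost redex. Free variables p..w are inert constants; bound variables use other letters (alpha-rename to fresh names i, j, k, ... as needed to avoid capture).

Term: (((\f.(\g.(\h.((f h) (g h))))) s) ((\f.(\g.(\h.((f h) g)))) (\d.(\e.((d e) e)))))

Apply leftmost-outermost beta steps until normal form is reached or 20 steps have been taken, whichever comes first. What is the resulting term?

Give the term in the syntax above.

Step 0: (((\f.(\g.(\h.((f h) (g h))))) s) ((\f.(\g.(\h.((f h) g)))) (\d.(\e.((d e) e)))))
Step 1: ((\g.(\h.((s h) (g h)))) ((\f.(\g.(\h.((f h) g)))) (\d.(\e.((d e) e)))))
Step 2: (\h.((s h) (((\f.(\g.(\h.((f h) g)))) (\d.(\e.((d e) e)))) h)))
Step 3: (\h.((s h) ((\g.(\h.(((\d.(\e.((d e) e))) h) g))) h)))
Step 4: (\h.((s h) (\i.(((\d.(\e.((d e) e))) i) h))))
Step 5: (\h.((s h) (\i.((\e.((i e) e)) h))))
Step 6: (\h.((s h) (\i.((i h) h))))

Answer: (\h.((s h) (\i.((i h) h))))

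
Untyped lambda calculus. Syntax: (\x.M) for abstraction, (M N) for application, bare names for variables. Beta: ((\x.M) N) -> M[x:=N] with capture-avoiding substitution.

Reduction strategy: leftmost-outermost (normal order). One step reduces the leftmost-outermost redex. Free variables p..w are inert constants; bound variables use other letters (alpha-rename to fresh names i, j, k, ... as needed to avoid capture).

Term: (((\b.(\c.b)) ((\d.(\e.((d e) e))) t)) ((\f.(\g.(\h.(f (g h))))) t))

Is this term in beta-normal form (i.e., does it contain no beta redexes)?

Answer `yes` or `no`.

Answer: no

Derivation:
Term: (((\b.(\c.b)) ((\d.(\e.((d e) e))) t)) ((\f.(\g.(\h.(f (g h))))) t))
Found 3 beta redex(es).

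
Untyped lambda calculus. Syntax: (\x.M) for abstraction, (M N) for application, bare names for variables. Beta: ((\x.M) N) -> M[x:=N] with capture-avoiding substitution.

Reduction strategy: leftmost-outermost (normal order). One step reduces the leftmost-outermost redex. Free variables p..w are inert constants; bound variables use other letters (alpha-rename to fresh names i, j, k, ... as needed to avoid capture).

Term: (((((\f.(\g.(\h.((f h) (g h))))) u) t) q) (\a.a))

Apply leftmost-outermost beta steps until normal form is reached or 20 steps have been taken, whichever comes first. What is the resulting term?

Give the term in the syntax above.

Answer: (((u q) (t q)) (\a.a))

Derivation:
Step 0: (((((\f.(\g.(\h.((f h) (g h))))) u) t) q) (\a.a))
Step 1: ((((\g.(\h.((u h) (g h)))) t) q) (\a.a))
Step 2: (((\h.((u h) (t h))) q) (\a.a))
Step 3: (((u q) (t q)) (\a.a))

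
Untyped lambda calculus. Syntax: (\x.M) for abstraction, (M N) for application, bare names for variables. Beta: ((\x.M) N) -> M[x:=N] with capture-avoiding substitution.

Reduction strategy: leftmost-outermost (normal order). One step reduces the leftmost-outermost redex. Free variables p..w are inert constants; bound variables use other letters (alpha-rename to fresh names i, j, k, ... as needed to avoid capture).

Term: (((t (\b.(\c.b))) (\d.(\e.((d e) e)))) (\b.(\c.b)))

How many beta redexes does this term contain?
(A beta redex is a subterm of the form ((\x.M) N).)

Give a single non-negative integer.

Answer: 0

Derivation:
Term: (((t (\b.(\c.b))) (\d.(\e.((d e) e)))) (\b.(\c.b)))
  (no redexes)
Total redexes: 0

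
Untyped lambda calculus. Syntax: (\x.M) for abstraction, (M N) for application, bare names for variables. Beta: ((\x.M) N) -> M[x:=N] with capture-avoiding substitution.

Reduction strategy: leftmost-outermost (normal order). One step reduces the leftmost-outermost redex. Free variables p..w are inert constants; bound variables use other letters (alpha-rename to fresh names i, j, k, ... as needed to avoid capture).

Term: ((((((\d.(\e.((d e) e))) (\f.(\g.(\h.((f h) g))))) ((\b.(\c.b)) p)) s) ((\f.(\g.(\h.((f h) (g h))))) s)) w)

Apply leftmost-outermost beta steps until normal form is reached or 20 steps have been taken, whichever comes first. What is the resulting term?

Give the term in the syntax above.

Step 0: ((((((\d.(\e.((d e) e))) (\f.(\g.(\h.((f h) g))))) ((\b.(\c.b)) p)) s) ((\f.(\g.(\h.((f h) (g h))))) s)) w)
Step 1: (((((\e.(((\f.(\g.(\h.((f h) g)))) e) e)) ((\b.(\c.b)) p)) s) ((\f.(\g.(\h.((f h) (g h))))) s)) w)
Step 2: ((((((\f.(\g.(\h.((f h) g)))) ((\b.(\c.b)) p)) ((\b.(\c.b)) p)) s) ((\f.(\g.(\h.((f h) (g h))))) s)) w)
Step 3: (((((\g.(\h.((((\b.(\c.b)) p) h) g))) ((\b.(\c.b)) p)) s) ((\f.(\g.(\h.((f h) (g h))))) s)) w)
Step 4: ((((\h.((((\b.(\c.b)) p) h) ((\b.(\c.b)) p))) s) ((\f.(\g.(\h.((f h) (g h))))) s)) w)
Step 5: ((((((\b.(\c.b)) p) s) ((\b.(\c.b)) p)) ((\f.(\g.(\h.((f h) (g h))))) s)) w)
Step 6: (((((\c.p) s) ((\b.(\c.b)) p)) ((\f.(\g.(\h.((f h) (g h))))) s)) w)
Step 7: (((p ((\b.(\c.b)) p)) ((\f.(\g.(\h.((f h) (g h))))) s)) w)
Step 8: (((p (\c.p)) ((\f.(\g.(\h.((f h) (g h))))) s)) w)
Step 9: (((p (\c.p)) (\g.(\h.((s h) (g h))))) w)

Answer: (((p (\c.p)) (\g.(\h.((s h) (g h))))) w)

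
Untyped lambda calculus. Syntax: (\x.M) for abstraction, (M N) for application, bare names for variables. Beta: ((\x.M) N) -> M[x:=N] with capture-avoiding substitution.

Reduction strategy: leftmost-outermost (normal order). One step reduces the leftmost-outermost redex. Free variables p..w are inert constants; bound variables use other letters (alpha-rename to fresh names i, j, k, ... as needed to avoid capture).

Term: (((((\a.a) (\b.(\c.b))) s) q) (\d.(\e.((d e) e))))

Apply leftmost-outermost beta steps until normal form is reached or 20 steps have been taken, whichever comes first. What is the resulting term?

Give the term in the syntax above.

Answer: (s (\d.(\e.((d e) e))))

Derivation:
Step 0: (((((\a.a) (\b.(\c.b))) s) q) (\d.(\e.((d e) e))))
Step 1: ((((\b.(\c.b)) s) q) (\d.(\e.((d e) e))))
Step 2: (((\c.s) q) (\d.(\e.((d e) e))))
Step 3: (s (\d.(\e.((d e) e))))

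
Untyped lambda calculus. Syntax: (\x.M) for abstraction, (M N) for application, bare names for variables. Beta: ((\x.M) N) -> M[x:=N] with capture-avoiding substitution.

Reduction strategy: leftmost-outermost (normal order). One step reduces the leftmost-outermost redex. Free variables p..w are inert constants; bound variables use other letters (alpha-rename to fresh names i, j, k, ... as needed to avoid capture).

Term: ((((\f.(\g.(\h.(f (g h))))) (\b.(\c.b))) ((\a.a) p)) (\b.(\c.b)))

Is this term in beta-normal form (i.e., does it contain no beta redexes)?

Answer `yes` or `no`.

Answer: no

Derivation:
Term: ((((\f.(\g.(\h.(f (g h))))) (\b.(\c.b))) ((\a.a) p)) (\b.(\c.b)))
Found 2 beta redex(es).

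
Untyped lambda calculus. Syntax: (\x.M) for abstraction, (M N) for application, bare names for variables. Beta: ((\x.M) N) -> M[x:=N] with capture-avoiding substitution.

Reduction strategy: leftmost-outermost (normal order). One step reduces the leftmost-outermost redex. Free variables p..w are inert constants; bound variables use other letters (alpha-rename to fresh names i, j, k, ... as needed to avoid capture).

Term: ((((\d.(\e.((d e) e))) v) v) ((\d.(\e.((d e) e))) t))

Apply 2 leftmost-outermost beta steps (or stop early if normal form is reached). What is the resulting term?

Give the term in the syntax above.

Step 0: ((((\d.(\e.((d e) e))) v) v) ((\d.(\e.((d e) e))) t))
Step 1: (((\e.((v e) e)) v) ((\d.(\e.((d e) e))) t))
Step 2: (((v v) v) ((\d.(\e.((d e) e))) t))

Answer: (((v v) v) ((\d.(\e.((d e) e))) t))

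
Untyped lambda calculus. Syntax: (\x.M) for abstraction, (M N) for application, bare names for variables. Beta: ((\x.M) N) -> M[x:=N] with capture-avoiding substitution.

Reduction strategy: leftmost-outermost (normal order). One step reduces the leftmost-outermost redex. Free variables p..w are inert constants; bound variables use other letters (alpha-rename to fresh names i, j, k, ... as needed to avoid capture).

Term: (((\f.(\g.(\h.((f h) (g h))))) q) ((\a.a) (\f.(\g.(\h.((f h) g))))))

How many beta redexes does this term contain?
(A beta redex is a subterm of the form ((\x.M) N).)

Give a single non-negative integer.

Term: (((\f.(\g.(\h.((f h) (g h))))) q) ((\a.a) (\f.(\g.(\h.((f h) g))))))
  Redex: ((\f.(\g.(\h.((f h) (g h))))) q)
  Redex: ((\a.a) (\f.(\g.(\h.((f h) g)))))
Total redexes: 2

Answer: 2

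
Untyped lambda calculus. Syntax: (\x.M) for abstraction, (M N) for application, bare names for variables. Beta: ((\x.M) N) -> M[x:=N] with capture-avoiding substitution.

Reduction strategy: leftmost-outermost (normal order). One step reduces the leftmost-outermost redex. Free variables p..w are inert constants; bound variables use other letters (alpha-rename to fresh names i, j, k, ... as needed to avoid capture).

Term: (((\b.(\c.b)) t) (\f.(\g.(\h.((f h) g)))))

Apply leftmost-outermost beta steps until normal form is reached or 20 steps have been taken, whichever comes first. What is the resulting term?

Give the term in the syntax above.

Answer: t

Derivation:
Step 0: (((\b.(\c.b)) t) (\f.(\g.(\h.((f h) g)))))
Step 1: ((\c.t) (\f.(\g.(\h.((f h) g)))))
Step 2: t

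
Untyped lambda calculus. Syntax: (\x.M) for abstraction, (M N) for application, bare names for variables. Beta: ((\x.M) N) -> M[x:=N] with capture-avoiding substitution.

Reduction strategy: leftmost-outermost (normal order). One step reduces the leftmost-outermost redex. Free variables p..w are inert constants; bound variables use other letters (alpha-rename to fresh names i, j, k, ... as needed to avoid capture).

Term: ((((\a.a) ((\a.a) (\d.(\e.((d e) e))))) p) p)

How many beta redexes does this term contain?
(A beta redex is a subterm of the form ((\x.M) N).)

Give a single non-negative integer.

Term: ((((\a.a) ((\a.a) (\d.(\e.((d e) e))))) p) p)
  Redex: ((\a.a) ((\a.a) (\d.(\e.((d e) e)))))
  Redex: ((\a.a) (\d.(\e.((d e) e))))
Total redexes: 2

Answer: 2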